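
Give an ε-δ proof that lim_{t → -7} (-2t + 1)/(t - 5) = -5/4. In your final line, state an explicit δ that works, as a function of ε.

δ = min(6, 8ε)

Let ε > 0. We want δ > 0 with 0 < |t + 7| < δ ⇒ |(-2t + 1)/(t - 5) + 5/4| < ε.
Combining over a common denominator, (-2t + 1)/(t - 5) + 5/4 = [(-2t + 1)·(-12) − 15·(t - 5)] / [(-12)·(t - 5)] = 9(t + 7) / ((-12)(t - 5)).
So |(-2t + 1)/(t - 5) + 5/4| = 9|t + 7| / (12·|t − 5|).
Require δ ≤ 6, so |t − 5| ≥ |-12| − |t + 7| > 12 − 6 = 6.
Hence |(-2t + 1)/(t - 5) + 5/4| < 9|t + 7|/(12·6) = (1/8)|t + 7|, which is < ε once |t + 7| < 8ε.
Take δ = min(6, 8ε). Then 0 < |t + 7| < δ forces both bounds, so |(-2t + 1)/(t - 5) + 5/4| < ε.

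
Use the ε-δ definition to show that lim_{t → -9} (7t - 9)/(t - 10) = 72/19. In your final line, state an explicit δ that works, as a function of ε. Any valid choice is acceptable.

δ = min(19/2, (361/122)ε)

Fix ε > 0. We want δ > 0 with 0 < |t + 9| < δ ⇒ |(7t - 9)/(t - 10) − (72/19)| < ε.
Combining over a common denominator, (7t - 9)/(t - 10) − (72/19) = [(7t - 9)·(-19) − (-72)·(t - 10)] / [(-19)·(t - 10)] = -61(t + 9) / ((-19)(t - 10)).
So |(7t - 9)/(t - 10) − (72/19)| = 61|t + 9| / (19·|t − 10|).
Require δ ≤ 19/2, so |t − 10| ≥ |-19| − |t + 9| > 19 − 19/2 = 19/2.
Hence |(7t - 9)/(t - 10) − (72/19)| < 61|t + 9|/(19·(19/2)) = (122/361)|t + 9|, which is < ε once |t + 9| < (361/122)ε.
Take δ = min(19/2, (361/122)ε). Then 0 < |t + 9| < δ forces both bounds, so |(7t - 9)/(t - 10) − (72/19)| < ε.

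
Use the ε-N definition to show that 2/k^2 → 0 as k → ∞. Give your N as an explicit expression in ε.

Suppose ε > 0. For k ≥ 1, |2/k^2 − 0| = 2/k^2.
2/k^2 < ε ⇔ k^2 > 2/ε ⇔ k > (2/ε)^{1/2}.
Take N = (2/ε)^{1/2}. Then k > N implies 2/k^2 < ε.

N = (2/ε)^{1/2}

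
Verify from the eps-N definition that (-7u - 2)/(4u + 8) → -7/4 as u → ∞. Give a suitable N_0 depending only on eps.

Fix eps > 0. We seek N_0 > 0 such that u > N_0 implies |(-7u - 2)/(4u + 8) + 7/4| < eps.
(-7u - 2)/(4u + 8) + 7/4 = (4(-7u - 2) − (-7)(4u + 8)) / (4(4u + 8)) = 48/(4(4u + 8)).
For u > 0 we have 4u + 8 > 4u, so |(-7u - 2)/(4u + 8) + 7/4| = 48/(4(4u + 8)) < 48/(4·4u) = 3/u.
Thus |(-7u - 2)/(4u + 8) + 7/4| < eps whenever u > 3/eps.
Take N_0 = 3/eps. If u > N_0 then |(-7u - 2)/(4u + 8) + 7/4| < 3/u < eps.

N_0 = 3/eps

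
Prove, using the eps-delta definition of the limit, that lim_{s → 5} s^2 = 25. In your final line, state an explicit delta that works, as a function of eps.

Let eps > 0 be given. We seek delta > 0 with 0 < |s − 5| < delta ⇒ |s^2 − 25| < eps.
Factor: s^2 − 25 = (s − 5)(s + 5), so |s^2 − 25| = |s − 5|·|s + 5|.
Restrict delta ≤ 1. Then |s − 5| < 1 gives |s| < 6, so by the triangle inequality |s + 5| ≤ 6 + 5 = 11.
Hence |s^2 − 25| ≤ 11|s − 5|, which is < eps once |s − 5| < eps/11.
Take delta = min(1, eps/11). If 0 < |s − 5| < delta then both bounds hold and |s^2 − 25| ≤ 11|s − 5| < 11·(eps/11) = eps.

delta = min(1, eps/11)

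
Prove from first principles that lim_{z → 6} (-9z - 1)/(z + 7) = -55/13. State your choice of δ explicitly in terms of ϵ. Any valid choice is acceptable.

δ = min(13/2, (169/124)ϵ)

Let ϵ > 0. We want δ > 0 with 0 < |z − 6| < δ ⇒ |(-9z - 1)/(z + 7) + 55/13| < ϵ.
Combining over a common denominator, (-9z - 1)/(z + 7) + 55/13 = [(-9z - 1)·13 − (-55)·(z + 7)] / [13·(z + 7)] = -62(z − 6) / (13(z + 7)).
So |(-9z - 1)/(z + 7) + 55/13| = 62|z − 6| / (13·|z + 7|).
Restrict δ ≤ 13/2. Then |z − 6| < 13/2 gives |z + 7| = |(z − 6) + 13| ≥ 13 − 13/2 = 13/2.
Hence |(-9z - 1)/(z + 7) + 55/13| < 62|z − 6|/(13·(13/2)) = (124/169)|z − 6|, which is < ϵ once |z − 6| < (169/124)ϵ.
Take δ = min(13/2, (169/124)ϵ). Then 0 < |z − 6| < δ forces both bounds, so |(-9z - 1)/(z + 7) + 55/13| < ϵ.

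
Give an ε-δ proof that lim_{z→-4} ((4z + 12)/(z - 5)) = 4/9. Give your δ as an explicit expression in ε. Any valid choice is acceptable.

Let ε > 0. We want δ > 0 with 0 < |z + 4| < δ ⇒ |(4z + 12)/(z - 5) − (4/9)| < ε.
Combining over a common denominator, (4z + 12)/(z - 5) − (4/9) = [(4z + 12)·(-9) − (-4)·(z - 5)] / [(-9)·(z - 5)] = -32(z + 4) / ((-9)(z - 5)).
So |(4z + 12)/(z - 5) − (4/9)| = 32|z + 4| / (9·|z − 5|).
Restrict δ ≤ 9/2. Then |z + 4| < 9/2 gives |z − 5| = |(z + 4) + (-9)| ≥ 9 − 9/2 = 9/2.
Hence |(4z + 12)/(z - 5) − (4/9)| < 32|z + 4|/(9·(9/2)) = (64/81)|z + 4|, which is < ε once |z + 4| < (81/64)ε.
Take δ = min(9/2, (81/64)ε). Then 0 < |z + 4| < δ forces both bounds, so |(4z + 12)/(z - 5) − (4/9)| < ε.

δ = min(9/2, (81/64)ε)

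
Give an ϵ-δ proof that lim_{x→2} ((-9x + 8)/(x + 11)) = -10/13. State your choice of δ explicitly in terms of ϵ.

Suppose ϵ > 0. We want δ > 0 with 0 < |x − 2| < δ ⇒ |(-9x + 8)/(x + 11) + 10/13| < ϵ.
Combining over a common denominator, (-9x + 8)/(x + 11) + 10/13 = [(-9x + 8)·13 − (-10)·(x + 11)] / [13·(x + 11)] = -107(x − 2) / (13(x + 11)).
So |(-9x + 8)/(x + 11) + 10/13| = 107|x − 2| / (13·|x + 11|).
Restrict δ ≤ 13/2. Then |x − 2| < 13/2 gives |x + 11| = |(x − 2) + 13| ≥ 13 − 13/2 = 13/2.
Hence |(-9x + 8)/(x + 11) + 10/13| < 107|x − 2|/(13·(13/2)) = (214/169)|x − 2|, which is < ϵ once |x − 2| < (169/214)ϵ.
Take δ = min(13/2, (169/214)ϵ). Then 0 < |x − 2| < δ forces both bounds, so |(-9x + 8)/(x + 11) + 10/13| < ϵ.

δ = min(13/2, (169/214)ϵ)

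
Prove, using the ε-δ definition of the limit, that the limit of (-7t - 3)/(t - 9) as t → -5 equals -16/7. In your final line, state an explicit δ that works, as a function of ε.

Fix ε > 0. We want δ > 0 with 0 < |t + 5| < δ ⇒ |(-7t - 3)/(t - 9) + 16/7| < ε.
Combining over a common denominator, (-7t - 3)/(t - 9) + 16/7 = [(-7t - 3)·(-14) − 32·(t - 9)] / [(-14)·(t - 9)] = 66(t + 5) / ((-14)(t - 9)).
So |(-7t - 3)/(t - 9) + 16/7| = 66|t + 5| / (14·|t − 9|).
Require δ ≤ 7, so |t − 9| ≥ |-14| − |t + 5| > 14 − 7 = 7.
Hence |(-7t - 3)/(t - 9) + 16/7| < 66|t + 5|/(14·7) = (33/49)|t + 5|, which is < ε once |t + 5| < (49/33)ε.
Take δ = min(7, (49/33)ε). Then 0 < |t + 5| < δ forces both bounds, so |(-7t - 3)/(t - 9) + 16/7| < ε.

δ = min(7, (49/33)ε)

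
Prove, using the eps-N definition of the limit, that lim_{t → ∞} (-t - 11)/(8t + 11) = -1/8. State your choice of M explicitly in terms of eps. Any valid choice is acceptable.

Let eps > 0 be given. We seek M > 0 such that t > M implies |(-t - 11)/(8t + 11) + 1/8| < eps.
(-t - 11)/(8t + 11) + 1/8 = (8(-t - 11) − (-1)(8t + 11)) / (8(8t + 11)) = -77/(8(8t + 11)).
For t > 0 we have 8t + 11 > 8t, so |(-t - 11)/(8t + 11) + 1/8| = 77/(8(8t + 11)) < 77/(8·8t) = (77/64)/t.
Thus |(-t - 11)/(8t + 11) + 1/8| < eps whenever t > (77/64)/eps.
Take M = (77/64)/eps. If t > M then |(-t - 11)/(8t + 11) + 1/8| < (77/64)/t < eps.

M = (77/64)/eps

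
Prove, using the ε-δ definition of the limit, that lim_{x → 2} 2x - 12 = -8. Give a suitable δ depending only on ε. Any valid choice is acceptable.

δ = ε/2

Let ε > 0 be given. We need δ > 0 so that 0 < |x − 2| < δ implies |(2x - 12) + 8| < ε.
Since (2x - 12) + 8 = 2(x − 2), we have |(2x - 12) + 8| = 2|x − 2|.
So 2|x − 2| < ε exactly when |x − 2| < ε/2.
Take δ = ε/2. If 0 < |x − 2| < δ then |(2x - 12) + 8| = 2|x − 2| < 2·(ε/2) = ε.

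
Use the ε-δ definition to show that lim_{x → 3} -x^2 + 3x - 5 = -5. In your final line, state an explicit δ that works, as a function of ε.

δ = min(1, ε/4)

Let ε > 0 be given. We want δ > 0 such that 0 < |x − 3| < δ implies |(-x^2 + 3x - 5) + 5| < ε.
(-x^2 + 3x - 5) + 5 = -x^2 + 3x = (x − 3)(-x).
So |(-x^2 + 3x - 5) + 5| = |x − 3|·|-x|.
Assume first that |x − 3| < 1, so |x| < 4. Then |-x| ≤ 4 = 4.
Hence |(-x^2 + 3x - 5) + 5| ≤ 4|x − 3| < ε provided |x − 3| < ε/4.
Choosing δ = min(1, ε/4) ensures both conditions, hence |(-x^2 + 3x - 5) + 5| < ε.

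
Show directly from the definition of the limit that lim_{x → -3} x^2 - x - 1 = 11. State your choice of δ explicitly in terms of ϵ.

δ = min(2, ϵ/9)

Fix ϵ > 0. We want δ > 0 such that 0 < |x + 3| < δ implies |(x^2 - x - 1) − 11| < ϵ.
(x^2 - x - 1) − 11 = x^2 - x - 12 = (x + 3)(x - 4).
So |(x^2 - x - 1) − 11| = |x + 3|·|x - 4|.
Require δ ≤ 2. Then |x + 3| < 2 gives |x| < 5, and by the triangle inequality |x - 4| ≤ 5 + 4 = 9.
Hence |(x^2 - x - 1) − 11| ≤ 9|x + 3| < ϵ provided |x + 3| < ϵ/9.
Choosing δ = min(2, ϵ/9) ensures both conditions, hence |(x^2 - x - 1) − 11| < ϵ.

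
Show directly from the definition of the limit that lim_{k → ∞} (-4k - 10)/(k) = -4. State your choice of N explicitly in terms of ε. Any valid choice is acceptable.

Let ε > 0 be given. For k ≥ 1, |(-4k - 10)/(k) + 4| = |-10|/((k)) = 10/((k)).
Since k ≥ k for k ≥ 1, this is ≤ 10/(k) = 10/k.
So |(-4k - 10)/(k) + 4| < ε whenever k > 10/ε.
Take N = 10/ε. If k > N then |(-4k - 10)/(k) + 4| ≤ 10/k < ε.

N = 10/ε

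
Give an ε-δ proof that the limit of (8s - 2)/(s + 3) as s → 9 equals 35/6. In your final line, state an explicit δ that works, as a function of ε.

δ = min(6, (36/13)ε)

Let ε > 0. We want δ > 0 with 0 < |s − 9| < δ ⇒ |(8s - 2)/(s + 3) − (35/6)| < ε.
Combining over a common denominator, (8s - 2)/(s + 3) − (35/6) = [(8s - 2)·12 − 70·(s + 3)] / [12·(s + 3)] = 26(s − 9) / (12(s + 3)).
So |(8s - 2)/(s + 3) − (35/6)| = 26|s − 9| / (12·|s + 3|).
Require δ ≤ 6, so |s + 3| ≥ |12| − |s − 9| > 12 − 6 = 6.
Hence |(8s - 2)/(s + 3) − (35/6)| < 26|s − 9|/(12·6) = (13/36)|s − 9|, which is < ε once |s − 9| < (36/13)ε.
Take δ = min(6, (36/13)ε). Then 0 < |s − 9| < δ forces both bounds, so |(8s - 2)/(s + 3) − (35/6)| < ε.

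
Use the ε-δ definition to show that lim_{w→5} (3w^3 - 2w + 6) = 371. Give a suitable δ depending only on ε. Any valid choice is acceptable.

δ = min(2, ε/325)

Let ε > 0. We want δ > 0 such that 0 < |w − 5| < δ implies |(3w^3 - 2w + 6) − 371| < ε.
(3w^3 - 2w + 6) − 371 = 3w^3 - 2w - 365 = (w − 5)(3w^2 + 15w + 73).
So |(3w^3 - 2w + 6) − 371| = |w − 5|·|3w^2 + 15w + 73|.
Assume first that |w − 5| < 2, so |w| < 7. Then |3w^2 + 15w + 73| ≤ 3·7^2 + 15·7 + 73 = 325.
Hence |(3w^3 - 2w + 6) − 371| ≤ 325|w − 5| < ε provided |w − 5| < ε/325.
Take δ = min(2, ε/325). Then 0 < |w − 5| < δ gives both |w − 5| < 2 and |w − 5| < ε/325, so |(3w^3 - 2w + 6) − 371| < ε.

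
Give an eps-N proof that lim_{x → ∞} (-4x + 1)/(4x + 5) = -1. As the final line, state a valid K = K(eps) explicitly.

K = (3/2)/eps

Let eps > 0 be given. We seek K > 0 such that x > K implies |(-4x + 1)/(4x + 5) + 1| < eps.
(-4x + 1)/(4x + 5) + 1 = (4(-4x + 1) − (-4)(4x + 5)) / (4(4x + 5)) = 24/(4(4x + 5)).
For x > 0 we have 4x + 5 > 4x, so |(-4x + 1)/(4x + 5) + 1| = 24/(4(4x + 5)) < 24/(4·4x) = (3/2)/x.
Thus |(-4x + 1)/(4x + 5) + 1| < eps whenever x > (3/2)/eps.
Take K = (3/2)/eps. If x > K then |(-4x + 1)/(4x + 5) + 1| < (3/2)/x < eps.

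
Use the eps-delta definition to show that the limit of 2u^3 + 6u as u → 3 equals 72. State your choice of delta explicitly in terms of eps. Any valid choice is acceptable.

Fix eps > 0. We want delta > 0 such that 0 < |u − 3| < delta implies |(2u^3 + 6u) − 72| < eps.
(2u^3 + 6u) − 72 = 2u^3 + 6u - 72 = (u − 3)(2u^2 + 6u + 24).
So |(2u^3 + 6u) − 72| = |u − 3|·|2u^2 + 6u + 24|.
Assume first that |u − 3| < 1, so |u| < 4. Then |2u^2 + 6u + 24| ≤ 2·4^2 + 6·4 + 24 = 80.
Hence |(2u^3 + 6u) − 72| ≤ 80|u − 3| < eps provided |u − 3| < eps/80.
Take delta = min(1, eps/80). Then 0 < |u − 3| < delta gives both |u − 3| < 1 and |u − 3| < eps/80, so |(2u^3 + 6u) − 72| < eps.

delta = min(1, eps/80)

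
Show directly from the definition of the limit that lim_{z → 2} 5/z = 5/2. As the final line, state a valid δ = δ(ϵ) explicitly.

δ = min(1, (2/5)ϵ)

Let ϵ > 0. We seek δ > 0 such that 0 < |z − 2| < δ implies |5/z − (5/2)| < ϵ.
|5/z − (5/2)| = 5·|2 − z|/(2·|z|) = 5|z − 2|/(2|z|).
Restrict δ ≤ 1. Then |z − 2| < 1 gives |z| > 1, so 2|z| > 2.
Then |5/z − (5/2)| < 5|z − 2|/2, which is < ϵ when |z − 2| < (2/5)ϵ.
Take δ = min(1, (2/5)ϵ). Then 0 < |z − 2| < δ gives both |z − 2| < 1 and |z − 2| < (2/5)ϵ, so |5/z − (5/2)| < ϵ.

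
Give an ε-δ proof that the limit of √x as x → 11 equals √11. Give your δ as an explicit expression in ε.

δ = min(11, √11·ε)

Fix ε > 0. We want δ > 0 such that 0 < |x − 11| < δ implies |√x − √11| < ε.
Rationalise: √x − √11 = (x − 11)/(√x + √11), so |√x − √11| = |x − 11|/(√x + √11).
Restrict δ ≤ 11 so that |x − 11| < 11 forces x > 0, and then √x + √11 > √11.
Hence |√x − √11| < |x − 11|/√11, which is < ε once |x − 11| < √11·ε.
Take δ = min(11, √11·ε). If 0 < |x − 11| < δ then x > 0 and |√x − √11| < |x − 11|/√11 < ε.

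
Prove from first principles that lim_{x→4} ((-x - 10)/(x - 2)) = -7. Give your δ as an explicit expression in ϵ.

Let ϵ > 0 be given. We want δ > 0 with 0 < |x − 4| < δ ⇒ |(-x - 10)/(x - 2) + 7| < ϵ.
Combining over a common denominator, (-x - 10)/(x - 2) + 7 = [(-x - 10)·2 − (-14)·(x - 2)] / [2·(x - 2)] = 12(x − 4) / (2(x - 2)).
So |(-x - 10)/(x - 2) + 7| = 12|x − 4| / (2·|x − 2|).
Restrict δ ≤ 1. Then |x − 4| < 1 gives |x − 2| = |(x − 4) + 2| ≥ 2 − 1 = 1.
Hence |(-x - 10)/(x - 2) + 7| < 12|x − 4|/(2·1) = 6|x − 4|, which is < ϵ once |x − 4| < (1/6)ϵ.
Take δ = min(1, (1/6)ϵ). Then 0 < |x − 4| < δ forces both bounds, so |(-x - 10)/(x - 2) + 7| < ϵ.

δ = min(1, (1/6)ϵ)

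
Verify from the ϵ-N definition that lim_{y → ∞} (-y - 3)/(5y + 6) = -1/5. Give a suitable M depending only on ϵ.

M = (9/25)/ϵ

Suppose ϵ > 0. We seek M > 0 such that y > M implies |(-y - 3)/(5y + 6) + 1/5| < ϵ.
(-y - 3)/(5y + 6) + 1/5 = (5(-y - 3) − (-1)(5y + 6)) / (5(5y + 6)) = -9/(5(5y + 6)).
For y > 0 we have 5y + 6 > 5y, so |(-y - 3)/(5y + 6) + 1/5| = 9/(5(5y + 6)) < 9/(5·5y) = (9/25)/y.
Thus |(-y - 3)/(5y + 6) + 1/5| < ϵ whenever y > (9/25)/ϵ.
Take M = (9/25)/ϵ. If y > M then |(-y - 3)/(5y + 6) + 1/5| < (9/25)/y < ϵ.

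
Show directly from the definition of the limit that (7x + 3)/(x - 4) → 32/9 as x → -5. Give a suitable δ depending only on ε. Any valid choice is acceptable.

Let ε > 0. We want δ > 0 with 0 < |x + 5| < δ ⇒ |(7x + 3)/(x - 4) − (32/9)| < ε.
Combining over a common denominator, (7x + 3)/(x - 4) − (32/9) = [(7x + 3)·(-9) − (-32)·(x - 4)] / [(-9)·(x - 4)] = -31(x + 5) / ((-9)(x - 4)).
So |(7x + 3)/(x - 4) − (32/9)| = 31|x + 5| / (9·|x − 4|).
Require δ ≤ 9/2, so |x − 4| ≥ |-9| − |x + 5| > 9 − 9/2 = 9/2.
Hence |(7x + 3)/(x - 4) − (32/9)| < 31|x + 5|/(9·(9/2)) = (62/81)|x + 5|, which is < ε once |x + 5| < (81/62)ε.
Take δ = min(9/2, (81/62)ε). Then 0 < |x + 5| < δ forces both bounds, so |(7x + 3)/(x - 4) − (32/9)| < ε.

δ = min(9/2, (81/62)ε)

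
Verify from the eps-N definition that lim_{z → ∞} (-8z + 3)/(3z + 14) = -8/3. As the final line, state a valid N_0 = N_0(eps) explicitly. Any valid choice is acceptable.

N_0 = (121/9)/eps

Fix eps > 0. We seek N_0 > 0 such that z > N_0 implies |(-8z + 3)/(3z + 14) + 8/3| < eps.
(-8z + 3)/(3z + 14) + 8/3 = (3(-8z + 3) − (-8)(3z + 14)) / (3(3z + 14)) = 121/(3(3z + 14)).
For z > 0 we have 3z + 14 > 3z, so |(-8z + 3)/(3z + 14) + 8/3| = 121/(3(3z + 14)) < 121/(3·3z) = (121/9)/z.
Thus |(-8z + 3)/(3z + 14) + 8/3| < eps whenever z > (121/9)/eps.
Take N_0 = (121/9)/eps. If z > N_0 then |(-8z + 3)/(3z + 14) + 8/3| < (121/9)/z < eps.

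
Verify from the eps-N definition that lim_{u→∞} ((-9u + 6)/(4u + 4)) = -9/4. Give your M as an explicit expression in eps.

Let eps > 0. We seek M > 0 such that u > M implies |(-9u + 6)/(4u + 4) + 9/4| < eps.
(-9u + 6)/(4u + 4) + 9/4 = (4(-9u + 6) − (-9)(4u + 4)) / (4(4u + 4)) = 60/(4(4u + 4)).
For u > 0 we have 4u + 4 > 4u, so |(-9u + 6)/(4u + 4) + 9/4| = 60/(4(4u + 4)) < 60/(4·4u) = (15/4)/u.
Thus |(-9u + 6)/(4u + 4) + 9/4| < eps whenever u > (15/4)/eps.
Take M = (15/4)/eps. If u > M then |(-9u + 6)/(4u + 4) + 9/4| < (15/4)/u < eps.

M = (15/4)/eps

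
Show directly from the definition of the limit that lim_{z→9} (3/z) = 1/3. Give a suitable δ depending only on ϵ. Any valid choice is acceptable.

δ = min(9/2, (27/2)ϵ)

Fix ϵ > 0. We seek δ > 0 such that 0 < |z − 9| < δ implies |3/z − (1/3)| < ϵ.
|3/z − (1/3)| = 3·|9 − z|/(9·|z|) = 3|z − 9|/(9|z|).
Require δ ≤ 9/2 so that |z| > 9 − 9/2 = 9/2, hence 9|z| > 81/2.
Then |3/z − (1/3)| < 3|z − 9|/(81/2), which is < ϵ when |z − 9| < (27/2)ϵ.
Take δ = min(9/2, (27/2)ϵ). Then 0 < |z − 9| < δ gives both |z − 9| < 9/2 and |z − 9| < (27/2)ϵ, so |3/z − (1/3)| < ϵ.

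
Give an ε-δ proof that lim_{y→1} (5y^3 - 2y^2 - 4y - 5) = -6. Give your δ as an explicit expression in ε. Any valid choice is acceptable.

δ = min(2, ε/55)

Suppose ε > 0. We want δ > 0 such that 0 < |y − 1| < δ implies |(5y^3 - 2y^2 - 4y - 5) + 6| < ε.
(5y^3 - 2y^2 - 4y - 5) + 6 = 5y^3 - 2y^2 - 4y + 1 = (y − 1)(5y^2 + 3y - 1).
So |(5y^3 - 2y^2 - 4y - 5) + 6| = |y − 1|·|5y^2 + 3y - 1|.
Assume first that |y − 1| < 2, so |y| < 3. Then |5y^2 + 3y - 1| ≤ 5·3^2 + 3·3 + 1 = 55.
Hence |(5y^3 - 2y^2 - 4y - 5) + 6| ≤ 55|y − 1| < ε provided |y − 1| < ε/55.
Choosing δ = min(2, ε/55) ensures both conditions, hence |(5y^3 - 2y^2 - 4y - 5) + 6| < ε.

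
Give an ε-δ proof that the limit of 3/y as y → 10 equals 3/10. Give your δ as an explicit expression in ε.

Fix ε > 0. We seek δ > 0 such that 0 < |y − 10| < δ implies |3/y − (3/10)| < ε.
|3/y − (3/10)| = 3·|10 − y|/(10·|y|) = 3|y − 10|/(10|y|).
Restrict δ ≤ 5. Then |y − 10| < 5 gives |y| > 5, so 10|y| > 50.
Then |3/y − (3/10)| < 3|y − 10|/50, which is < ε when |y − 10| < (50/3)ε.
Take δ = min(5, (50/3)ε). Then 0 < |y − 10| < δ gives both |y − 10| < 5 and |y − 10| < (50/3)ε, so |3/y − (3/10)| < ε.

δ = min(5, (50/3)ε)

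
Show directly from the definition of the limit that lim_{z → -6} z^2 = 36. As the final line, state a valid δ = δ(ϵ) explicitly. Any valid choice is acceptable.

Suppose ϵ > 0. We seek δ > 0 with 0 < |z + 6| < δ ⇒ |z^2 − 36| < ϵ.
Factor: z^2 − 36 = (z + 6)(z - 6), so |z^2 − 36| = |z + 6|·|z - 6|.
Restrict δ ≤ 2. Then |z + 6| < 2 gives |z| < 8, so by the triangle inequality |z - 6| ≤ 8 + 6 = 14.
Hence |z^2 − 36| ≤ 14|z + 6|, which is < ϵ once |z + 6| < ϵ/14.
Take δ = min(2, ϵ/14). If 0 < |z + 6| < δ then both bounds hold and |z^2 − 36| ≤ 14|z + 6| < 14·(ϵ/14) = ϵ.

δ = min(2, ϵ/14)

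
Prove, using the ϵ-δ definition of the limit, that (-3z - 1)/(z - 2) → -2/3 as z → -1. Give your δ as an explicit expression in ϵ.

δ = min(3/2, (9/14)ϵ)

Suppose ϵ > 0. We want δ > 0 with 0 < |z + 1| < δ ⇒ |(-3z - 1)/(z - 2) + 2/3| < ϵ.
Combining over a common denominator, (-3z - 1)/(z - 2) + 2/3 = [(-3z - 1)·(-3) − 2·(z - 2)] / [(-3)·(z - 2)] = 7(z + 1) / ((-3)(z - 2)).
So |(-3z - 1)/(z - 2) + 2/3| = 7|z + 1| / (3·|z − 2|).
Restrict δ ≤ 3/2. Then |z + 1| < 3/2 gives |z − 2| = |(z + 1) + (-3)| ≥ 3 − 3/2 = 3/2.
Hence |(-3z - 1)/(z - 2) + 2/3| < 7|z + 1|/(3·(3/2)) = (14/9)|z + 1|, which is < ϵ once |z + 1| < (9/14)ϵ.
Take δ = min(3/2, (9/14)ϵ). Then 0 < |z + 1| < δ forces both bounds, so |(-3z - 1)/(z - 2) + 2/3| < ϵ.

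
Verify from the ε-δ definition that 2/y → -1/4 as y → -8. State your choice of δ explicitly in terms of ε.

Fix ε > 0. We seek δ > 0 such that 0 < |y + 8| < δ implies |2/y + 1/4| < ε.
|2/y + 1/4| = 2·|-8 − y|/(8·|y|) = 2|y + 8|/(8|y|).
Restrict δ ≤ 4. Then |y + 8| < 4 gives |y| > 4, so 8|y| > 32.
Then |2/y + 1/4| < 2|y + 8|/32, which is < ε when |y + 8| < 16ε.
Take δ = min(4, 16ε). Then 0 < |y + 8| < δ gives both |y + 8| < 4 and |y + 8| < 16ε, so |2/y + 1/4| < ε.

δ = min(4, 16ε)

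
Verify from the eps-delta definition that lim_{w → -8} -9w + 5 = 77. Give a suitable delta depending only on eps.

Suppose eps > 0. We need delta > 0 so that 0 < |w + 8| < delta implies |(-9w + 5) − 77| < eps.
Since (-9w + 5) − 77 = -9(w + 8), we have |(-9w + 5) − 77| = 9|w + 8|.
Thus it suffices that |w + 8| < eps/9.
Choosing delta = eps/9 gives |(-9w + 5) − 77| = 9|w + 8| < eps whenever |w + 8| < delta.

delta = eps/9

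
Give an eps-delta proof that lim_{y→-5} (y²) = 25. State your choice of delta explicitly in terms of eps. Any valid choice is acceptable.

delta = min(1, eps/11)

Let eps > 0. We seek delta > 0 with 0 < |y + 5| < delta ⇒ |y² − 25| < eps.
Factor: y² − 25 = (y + 5)(y - 5), so |y² − 25| = |y + 5|·|y - 5|.
Restrict delta ≤ 1. Then |y + 5| < 1 gives |y| < 6, so by the triangle inequality |y - 5| ≤ 6 + 5 = 11.
Hence |y² − 25| ≤ 11|y + 5|, which is < eps once |y + 5| < eps/11.
Take delta = min(1, eps/11). If 0 < |y + 5| < delta then both bounds hold and |y² − 25| ≤ 11|y + 5| < 11·(eps/11) = eps.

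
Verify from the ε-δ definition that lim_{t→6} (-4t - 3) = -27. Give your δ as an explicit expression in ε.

Let ε > 0 be given. We need δ > 0 so that 0 < |t − 6| < δ implies |(-4t - 3) + 27| < ε.
|(-4t - 3) + 27| = |-4t + 24| = 4|t − 6|.
So 4|t − 6| < ε exactly when |t − 6| < ε/4.
Take δ = ε/4. If 0 < |t − 6| < δ then |(-4t - 3) + 27| = 4|t − 6| < 4·(ε/4) = ε.

δ = ε/4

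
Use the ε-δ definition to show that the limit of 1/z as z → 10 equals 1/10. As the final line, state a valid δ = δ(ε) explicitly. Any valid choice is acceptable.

δ = min(5, 50ε)

Let ε > 0. We seek δ > 0 such that 0 < |z − 10| < δ implies |1/z − (1/10)| < ε.
|1/z − (1/10)| = |10 − z|/(10·|z|) = |z − 10|/(10|z|).
Require δ ≤ 5 so that |z| > 10 − 5 = 5, hence 10|z| > 50.
Then |1/z − (1/10)| < |z − 10|/50, which is < ε when |z − 10| < 50ε.
Take δ = min(5, 50ε). Then 0 < |z − 10| < δ gives both |z − 10| < 5 and |z − 10| < 50ε, so |1/z − (1/10)| < ε.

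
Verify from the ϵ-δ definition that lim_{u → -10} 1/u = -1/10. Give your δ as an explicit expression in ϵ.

Fix ϵ > 0. We seek δ > 0 such that 0 < |u + 10| < δ implies |1/u + 1/10| < ϵ.
|1/u + 1/10| = |-10 − u|/(10·|u|) = |u + 10|/(10|u|).
Restrict δ ≤ 5. Then |u + 10| < 5 gives |u| > 5, so 10|u| > 50.
Then |1/u + 1/10| < |u + 10|/50, which is < ϵ when |u + 10| < 50ϵ.
Take δ = min(5, 50ϵ). Then 0 < |u + 10| < δ gives both |u + 10| < 5 and |u + 10| < 50ϵ, so |1/u + 1/10| < ϵ.

δ = min(5, 50ϵ)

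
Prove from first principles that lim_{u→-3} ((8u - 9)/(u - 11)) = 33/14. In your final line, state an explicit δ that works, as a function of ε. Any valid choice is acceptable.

Fix ε > 0. We want δ > 0 with 0 < |u + 3| < δ ⇒ |(8u - 9)/(u - 11) − (33/14)| < ε.
Combining over a common denominator, (8u - 9)/(u - 11) − (33/14) = [(8u - 9)·(-14) − (-33)·(u - 11)] / [(-14)·(u - 11)] = -79(u + 3) / ((-14)(u - 11)).
So |(8u - 9)/(u - 11) − (33/14)| = 79|u + 3| / (14·|u − 11|).
Restrict δ ≤ 7. Then |u + 3| < 7 gives |u − 11| = |(u + 3) + (-14)| ≥ 14 − 7 = 7.
Hence |(8u - 9)/(u - 11) − (33/14)| < 79|u + 3|/(14·7) = (79/98)|u + 3|, which is < ε once |u + 3| < (98/79)ε.
Take δ = min(7, (98/79)ε). Then 0 < |u + 3| < δ forces both bounds, so |(8u - 9)/(u - 11) − (33/14)| < ε.

δ = min(7, (98/79)ε)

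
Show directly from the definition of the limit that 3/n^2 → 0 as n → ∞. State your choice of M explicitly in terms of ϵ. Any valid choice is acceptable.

Suppose ϵ > 0. For n ≥ 1, |3/n^2 − 0| = 3/n^2.
3/n^2 < ϵ ⇔ n^2 > 3/ϵ ⇔ n > (3/ϵ)^{1/2}.
Take M = (3/ϵ)^{1/2}. Then n > M implies 3/n^2 < ϵ.

M = (3/ϵ)^{1/2}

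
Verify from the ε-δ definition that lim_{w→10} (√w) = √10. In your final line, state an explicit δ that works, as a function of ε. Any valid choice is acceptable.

Fix ε > 0. We want δ > 0 such that 0 < |w − 10| < δ implies |√w − √10| < ε.
Rationalise: √w − √10 = (w − 10)/(√w + √10), so |√w − √10| = |w − 10|/(√w + √10).
Restrict δ ≤ 10 so that |w − 10| < 10 forces w > 0, and then √w + √10 > √10.
Hence |√w − √10| < |w − 10|/√10, which is < ε once |w − 10| < √10·ε.
Take δ = min(10, √10·ε). If 0 < |w − 10| < δ then w > 0 and |√w − √10| < |w − 10|/√10 < ε.

δ = min(10, √10·ε)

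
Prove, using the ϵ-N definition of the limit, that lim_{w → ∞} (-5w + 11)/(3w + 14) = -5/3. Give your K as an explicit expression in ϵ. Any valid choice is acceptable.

K = (103/9)/ϵ

Fix ϵ > 0. We seek K > 0 such that w > K implies |(-5w + 11)/(3w + 14) + 5/3| < ϵ.
(-5w + 11)/(3w + 14) + 5/3 = (3(-5w + 11) − (-5)(3w + 14)) / (3(3w + 14)) = 103/(3(3w + 14)).
For w > 0 we have 3w + 14 > 3w, so |(-5w + 11)/(3w + 14) + 5/3| = 103/(3(3w + 14)) < 103/(3·3w) = (103/9)/w.
Thus |(-5w + 11)/(3w + 14) + 5/3| < ϵ whenever w > (103/9)/ϵ.
Take K = (103/9)/ϵ. If w > K then |(-5w + 11)/(3w + 14) + 5/3| < (103/9)/w < ϵ.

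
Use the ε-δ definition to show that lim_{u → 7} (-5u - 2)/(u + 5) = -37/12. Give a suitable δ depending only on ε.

δ = min(6, (72/23)ε)

Suppose ε > 0. We want δ > 0 with 0 < |u − 7| < δ ⇒ |(-5u - 2)/(u + 5) + 37/12| < ε.
Combining over a common denominator, (-5u - 2)/(u + 5) + 37/12 = [(-5u - 2)·12 − (-37)·(u + 5)] / [12·(u + 5)] = -23(u − 7) / (12(u + 5)).
So |(-5u - 2)/(u + 5) + 37/12| = 23|u − 7| / (12·|u + 5|).
Require δ ≤ 6, so |u + 5| ≥ |12| − |u − 7| > 12 − 6 = 6.
Hence |(-5u - 2)/(u + 5) + 37/12| < 23|u − 7|/(12·6) = (23/72)|u − 7|, which is < ε once |u − 7| < (72/23)ε.
Take δ = min(6, (72/23)ε). Then 0 < |u − 7| < δ forces both bounds, so |(-5u - 2)/(u + 5) + 37/12| < ε.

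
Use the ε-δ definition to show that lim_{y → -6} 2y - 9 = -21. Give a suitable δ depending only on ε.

δ = ε/2

Suppose ε > 0. We need δ > 0 so that 0 < |y + 6| < δ implies |(2y - 9) + 21| < ε.
|(2y - 9) + 21| = |2y + 12| = 2|y + 6|.
So 2|y + 6| < ε exactly when |y + 6| < ε/2.
Choosing δ = ε/2 gives |(2y - 9) + 21| = 2|y + 6| < ε whenever |y + 6| < δ.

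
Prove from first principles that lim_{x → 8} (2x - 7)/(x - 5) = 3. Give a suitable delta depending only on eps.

delta = min(3/2, (3/2)eps)

Suppose eps > 0. We want delta > 0 with 0 < |x − 8| < delta ⇒ |(2x - 7)/(x - 5) − 3| < eps.
Combining over a common denominator, (2x - 7)/(x - 5) − 3 = [(2x - 7)·3 − 9·(x - 5)] / [3·(x - 5)] = -3(x − 8) / (3(x - 5)).
So |(2x - 7)/(x - 5) − 3| = 3|x − 8| / (3·|x − 5|).
Restrict delta ≤ 3/2. Then |x − 8| < 3/2 gives |x − 5| = |(x − 8) + 3| ≥ 3 − 3/2 = 3/2.
Hence |(2x - 7)/(x - 5) − 3| < 3|x − 8|/(3·(3/2)) = (2/3)|x − 8|, which is < eps once |x − 8| < (3/2)eps.
Take delta = min(3/2, (3/2)eps). Then 0 < |x − 8| < delta forces both bounds, so |(2x - 7)/(x - 5) − 3| < eps.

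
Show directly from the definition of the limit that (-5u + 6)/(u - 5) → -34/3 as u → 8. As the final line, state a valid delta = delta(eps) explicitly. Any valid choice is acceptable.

Suppose eps > 0. We want delta > 0 with 0 < |u − 8| < delta ⇒ |(-5u + 6)/(u - 5) + 34/3| < eps.
Combining over a common denominator, (-5u + 6)/(u - 5) + 34/3 = [(-5u + 6)·3 − (-34)·(u - 5)] / [3·(u - 5)] = 19(u − 8) / (3(u - 5)).
So |(-5u + 6)/(u - 5) + 34/3| = 19|u − 8| / (3·|u − 5|).
Require delta ≤ 3/2, so |u − 5| ≥ |3| − |u − 8| > 3 − 3/2 = 3/2.
Hence |(-5u + 6)/(u - 5) + 34/3| < 19|u − 8|/(3·(3/2)) = (38/9)|u − 8|, which is < eps once |u − 8| < (9/38)eps.
Take delta = min(3/2, (9/38)eps). Then 0 < |u − 8| < delta forces both bounds, so |(-5u + 6)/(u - 5) + 34/3| < eps.

delta = min(3/2, (9/38)eps)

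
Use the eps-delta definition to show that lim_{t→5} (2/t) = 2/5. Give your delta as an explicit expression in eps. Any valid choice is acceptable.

delta = min(5/2, (25/4)eps)

Let eps > 0 be given. We seek delta > 0 such that 0 < |t − 5| < delta implies |2/t − (2/5)| < eps.
|2/t − (2/5)| = 2·|5 − t|/(5·|t|) = 2|t − 5|/(5|t|).
Restrict delta ≤ 5/2. Then |t − 5| < 5/2 gives |t| > 5/2, so 5|t| > 25/2.
Then |2/t − (2/5)| < 2|t − 5|/(25/2), which is < eps when |t − 5| < (25/4)eps.
Take delta = min(5/2, (25/4)eps). Then 0 < |t − 5| < delta gives both |t − 5| < 5/2 and |t − 5| < (25/4)eps, so |2/t − (2/5)| < eps.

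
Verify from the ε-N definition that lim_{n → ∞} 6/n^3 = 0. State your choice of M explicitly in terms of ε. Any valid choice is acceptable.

M = (6/ε)^{1/3}

Suppose ε > 0. For n ≥ 1, |6/n^3 − 0| = 6/n^3.
6/n^3 < ε ⇔ n^3 > 6/ε ⇔ n > (6/ε)^{1/3}.
Take M = (6/ε)^{1/3}. Then n > M implies 6/n^3 < ε.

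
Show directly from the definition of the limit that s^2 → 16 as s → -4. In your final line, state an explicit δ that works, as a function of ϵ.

δ = min(1, ϵ/9)

Suppose ϵ > 0. We seek δ > 0 with 0 < |s + 4| < δ ⇒ |s^2 − 16| < ϵ.
Factor: s^2 − 16 = (s + 4)(s - 4), so |s^2 − 16| = |s + 4|·|s - 4|.
Restrict δ ≤ 1. Then |s + 4| < 1 gives |s| < 5, so by the triangle inequality |s - 4| ≤ 5 + 4 = 9.
Hence |s^2 − 16| ≤ 9|s + 4|, which is < ϵ once |s + 4| < ϵ/9.
Take δ = min(1, ϵ/9). If 0 < |s + 4| < δ then both bounds hold and |s^2 − 16| ≤ 9|s + 4| < 9·(ϵ/9) = ϵ.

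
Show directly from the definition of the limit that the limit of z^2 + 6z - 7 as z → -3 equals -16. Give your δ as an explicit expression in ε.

δ = min(1, ε/7)

Let ε > 0. We want δ > 0 such that 0 < |z + 3| < δ implies |(z^2 + 6z - 7) + 16| < ε.
(z^2 + 6z - 7) + 16 = z^2 + 6z + 9 = (z + 3)(z + 3).
So |(z^2 + 6z - 7) + 16| = |z + 3|·|z + 3|.
Require δ ≤ 1. Then |z + 3| < 1 gives |z| < 4, and by the triangle inequality |z + 3| ≤ 4 + 3 = 7.
Hence |(z^2 + 6z - 7) + 16| ≤ 7|z + 3| < ε provided |z + 3| < ε/7.
Take δ = min(1, ε/7). Then 0 < |z + 3| < δ gives both |z + 3| < 1 and |z + 3| < ε/7, so |(z^2 + 6z - 7) + 16| < ε.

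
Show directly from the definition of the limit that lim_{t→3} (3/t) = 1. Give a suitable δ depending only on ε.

Let ε > 0 be given. We seek δ > 0 such that 0 < |t − 3| < δ implies |3/t − 1| < ε.
|3/t − 1| = 3·|3 − t|/(3·|t|) = 3|t − 3|/(3|t|).
Require δ ≤ 3/2 so that |t| > 3 − 3/2 = 3/2, hence 3|t| > 9/2.
Then |3/t − 1| < 3|t − 3|/(9/2), which is < ε when |t − 3| < (3/2)ε.
Take δ = min(3/2, (3/2)ε). Then 0 < |t − 3| < δ gives both |t − 3| < 3/2 and |t − 3| < (3/2)ε, so |3/t − 1| < ε.

δ = min(3/2, (3/2)ε)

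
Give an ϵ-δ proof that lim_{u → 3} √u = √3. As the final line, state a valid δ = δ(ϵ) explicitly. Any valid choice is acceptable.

δ = min(3, √3·ϵ)

Fix ϵ > 0. We want δ > 0 such that 0 < |u − 3| < δ implies |√u − √3| < ϵ.
Multiplying by the conjugate, |√u − √3| = |u − 3|/(√u + √3).
Restrict δ ≤ 3 so that |u − 3| < 3 forces u > 0, and then √u + √3 > √3.
Hence |√u − √3| < |u − 3|/√3, which is < ϵ once |u − 3| < √3·ϵ.
Take δ = min(3, √3·ϵ). If 0 < |u − 3| < δ then u > 0 and |√u − √3| < |u − 3|/√3 < ϵ.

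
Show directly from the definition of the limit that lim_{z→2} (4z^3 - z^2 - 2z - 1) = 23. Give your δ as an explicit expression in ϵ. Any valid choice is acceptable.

Fix ϵ > 0. We want δ > 0 such that 0 < |z − 2| < δ implies |(4z^3 - z^2 - 2z - 1) − 23| < ϵ.
(4z^3 - z^2 - 2z - 1) − 23 = 4z^3 - z^2 - 2z - 24 = (z − 2)(4z^2 + 7z + 12).
So |(4z^3 - z^2 - 2z - 1) − 23| = |z − 2|·|4z^2 + 7z + 12|.
Assume first that |z − 2| < 1, so |z| < 3. Then |4z^2 + 7z + 12| ≤ 4·3^2 + 7·3 + 12 = 69.
Hence |(4z^3 - z^2 - 2z - 1) − 23| ≤ 69|z − 2| < ϵ provided |z − 2| < ϵ/69.
Choosing δ = min(1, ϵ/69) ensures both conditions, hence |(4z^3 - z^2 - 2z - 1) − 23| < ϵ.

δ = min(1, ϵ/69)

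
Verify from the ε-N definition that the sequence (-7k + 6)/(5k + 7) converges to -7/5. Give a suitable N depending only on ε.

Suppose ε > 0. For k ≥ 1, |(-7k + 6)/(5k + 7) + 7/5| = |79|/(5(5k + 7)) = 79/(5(5k + 7)).
Since 5k + 7 ≥ 5k for k ≥ 1, this is ≤ 79/(5·5k) = (79/25)/k.
So |(-7k + 6)/(5k + 7) + 7/5| < ε whenever k > (79/25)/ε.
Take N = (79/25)/ε. If k > N then |(-7k + 6)/(5k + 7) + 7/5| ≤ (79/25)/k < ε.

N = (79/25)/ε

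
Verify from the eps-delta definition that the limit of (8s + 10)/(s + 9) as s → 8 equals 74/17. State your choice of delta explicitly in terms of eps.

Let eps > 0 be given. We want delta > 0 with 0 < |s − 8| < delta ⇒ |(8s + 10)/(s + 9) − (74/17)| < eps.
Combining over a common denominator, (8s + 10)/(s + 9) − (74/17) = [(8s + 10)·17 − 74·(s + 9)] / [17·(s + 9)] = 62(s − 8) / (17(s + 9)).
So |(8s + 10)/(s + 9) − (74/17)| = 62|s − 8| / (17·|s + 9|).
Restrict delta ≤ 17/2. Then |s − 8| < 17/2 gives |s + 9| = |(s − 8) + 17| ≥ 17 − 17/2 = 17/2.
Hence |(8s + 10)/(s + 9) − (74/17)| < 62|s − 8|/(17·(17/2)) = (124/289)|s − 8|, which is < eps once |s − 8| < (289/124)eps.
Take delta = min(17/2, (289/124)eps). Then 0 < |s − 8| < delta forces both bounds, so |(8s + 10)/(s + 9) − (74/17)| < eps.

delta = min(17/2, (289/124)eps)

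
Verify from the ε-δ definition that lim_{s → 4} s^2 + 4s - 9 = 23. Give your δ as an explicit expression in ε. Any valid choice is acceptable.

Let ε > 0. We want δ > 0 such that 0 < |s − 4| < δ implies |(s^2 + 4s - 9) − 23| < ε.
(s^2 + 4s - 9) − 23 = s^2 + 4s - 32 = (s − 4)(s + 8).
So |(s^2 + 4s - 9) − 23| = |s − 4|·|s + 8|.
Require δ ≤ 2. Then |s − 4| < 2 gives |s| < 6, and by the triangle inequality |s + 8| ≤ 6 + 8 = 14.
Hence |(s^2 + 4s - 9) − 23| ≤ 14|s − 4| < ε provided |s − 4| < ε/14.
Take δ = min(2, ε/14). Then 0 < |s − 4| < δ gives both |s − 4| < 2 and |s − 4| < ε/14, so |(s^2 + 4s - 9) − 23| < ε.

δ = min(2, ε/14)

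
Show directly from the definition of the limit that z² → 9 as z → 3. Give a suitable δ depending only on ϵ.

Suppose ϵ > 0. We seek δ > 0 with 0 < |z − 3| < δ ⇒ |z² − 9| < ϵ.
Factor: z² − 9 = (z − 3)(z + 3), so |z² − 9| = |z − 3|·|z + 3|.
Restrict δ ≤ 1. Then |z − 3| < 1 gives |z| < 4, so by the triangle inequality |z + 3| ≤ 4 + 3 = 7.
Hence |z² − 9| ≤ 7|z − 3|, which is < ϵ once |z − 3| < ϵ/7.
Take δ = min(1, ϵ/7). If 0 < |z − 3| < δ then both bounds hold and |z² − 9| ≤ 7|z − 3| < 7·(ϵ/7) = ϵ.

δ = min(1, ϵ/7)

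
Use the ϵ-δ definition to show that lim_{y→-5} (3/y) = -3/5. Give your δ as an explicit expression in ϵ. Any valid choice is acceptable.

Let ϵ > 0. We seek δ > 0 such that 0 < |y + 5| < δ implies |3/y + 3/5| < ϵ.
|3/y + 3/5| = 3·|-5 − y|/(5·|y|) = 3|y + 5|/(5|y|).
Restrict δ ≤ 5/2. Then |y + 5| < 5/2 gives |y| > 5/2, so 5|y| > 25/2.
Then |3/y + 3/5| < 3|y + 5|/(25/2), which is < ϵ when |y + 5| < (25/6)ϵ.
Take δ = min(5/2, (25/6)ϵ). Then 0 < |y + 5| < δ gives both |y + 5| < 5/2 and |y + 5| < (25/6)ϵ, so |3/y + 3/5| < ϵ.

δ = min(5/2, (25/6)ϵ)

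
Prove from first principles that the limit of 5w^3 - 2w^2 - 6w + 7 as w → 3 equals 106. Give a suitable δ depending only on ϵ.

Let ϵ > 0 be given. We want δ > 0 such that 0 < |w − 3| < δ implies |(5w^3 - 2w^2 - 6w + 7) − 106| < ϵ.
(5w^3 - 2w^2 - 6w + 7) − 106 = 5w^3 - 2w^2 - 6w - 99 = (w − 3)(5w^2 + 13w + 33).
So |(5w^3 - 2w^2 - 6w + 7) − 106| = |w − 3|·|5w^2 + 13w + 33|.
Assume first that |w − 3| < 1, so |w| < 4. Then |5w^2 + 13w + 33| ≤ 5·4^2 + 13·4 + 33 = 165.
Hence |(5w^3 - 2w^2 - 6w + 7) − 106| ≤ 165|w − 3| < ϵ provided |w − 3| < ϵ/165.
Choosing δ = min(1, ϵ/165) ensures both conditions, hence |(5w^3 - 2w^2 - 6w + 7) − 106| < ϵ.

δ = min(1, ϵ/165)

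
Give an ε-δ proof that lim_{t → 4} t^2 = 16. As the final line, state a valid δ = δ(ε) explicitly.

δ = min(1, ε/9)

Let ε > 0 be given. We seek δ > 0 with 0 < |t − 4| < δ ⇒ |t^2 − 16| < ε.
Factor: t^2 − 16 = (t − 4)(t + 4), so |t^2 − 16| = |t − 4|·|t + 4|.
Impose δ ≤ 1 so that |t| < 5; then |t + 4| ≤ 9.
Hence |t^2 − 16| ≤ 9|t − 4|, which is < ε once |t − 4| < ε/9.
Take δ = min(1, ε/9). If 0 < |t − 4| < δ then both bounds hold and |t^2 − 16| ≤ 9|t − 4| < 9·(ε/9) = ε.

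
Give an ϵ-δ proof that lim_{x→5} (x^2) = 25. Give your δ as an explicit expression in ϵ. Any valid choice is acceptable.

Fix ϵ > 0. We seek δ > 0 with 0 < |x − 5| < δ ⇒ |x^2 − 25| < ϵ.
Factor: x^2 − 25 = (x − 5)(x + 5), so |x^2 − 25| = |x − 5|·|x + 5|.
Impose δ ≤ 1 so that |x| < 6; then |x + 5| ≤ 11.
Hence |x^2 − 25| ≤ 11|x − 5|, which is < ϵ once |x − 5| < ϵ/11.
Take δ = min(1, ϵ/11). If 0 < |x − 5| < δ then both bounds hold and |x^2 − 25| ≤ 11|x − 5| < 11·(ϵ/11) = ϵ.

δ = min(1, ϵ/11)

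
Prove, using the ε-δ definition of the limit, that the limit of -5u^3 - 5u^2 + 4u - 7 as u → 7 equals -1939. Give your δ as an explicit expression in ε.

Fix ε > 0. We want δ > 0 such that 0 < |u − 7| < δ implies |(-5u^3 - 5u^2 + 4u - 7) + 1939| < ε.
(-5u^3 - 5u^2 + 4u - 7) + 1939 = -5u^3 - 5u^2 + 4u + 1932 = (u − 7)(-5u^2 - 40u - 276).
So |(-5u^3 - 5u^2 + 4u - 7) + 1939| = |u − 7|·|-5u^2 - 40u - 276|.
Require δ ≤ 1. Then |u − 7| < 1 gives |u| < 8, and by the triangle inequality |-5u^2 - 40u - 276| ≤ 5·8^2 + 40·8 + 276 = 916.
Hence |(-5u^3 - 5u^2 + 4u - 7) + 1939| ≤ 916|u − 7| < ε provided |u − 7| < ε/916.
Take δ = min(1, ε/916). Then 0 < |u − 7| < δ gives both |u − 7| < 1 and |u − 7| < ε/916, so |(-5u^3 - 5u^2 + 4u - 7) + 1939| < ε.

δ = min(1, ε/916)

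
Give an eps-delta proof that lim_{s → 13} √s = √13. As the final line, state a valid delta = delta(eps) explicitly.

Let eps > 0. We want delta > 0 such that 0 < |s − 13| < delta implies |√s − √13| < eps.
Multiplying by the conjugate, |√s − √13| = |s − 13|/(√s + √13).
Restrict delta ≤ 13 so that |s − 13| < 13 forces s > 0, and then √s + √13 > √13.
Hence |√s − √13| < |s − 13|/√13, which is < eps once |s − 13| < √13·eps.
Take delta = min(13, √13·eps). If 0 < |s − 13| < delta then s > 0 and |√s − √13| < |s − 13|/√13 < eps.

delta = min(13, √13·eps)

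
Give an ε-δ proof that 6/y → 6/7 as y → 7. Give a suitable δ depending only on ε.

Let ε > 0. We seek δ > 0 such that 0 < |y − 7| < δ implies |6/y − (6/7)| < ε.
|6/y − (6/7)| = 6·|7 − y|/(7·|y|) = 6|y − 7|/(7|y|).
Restrict δ ≤ 7/2. Then |y − 7| < 7/2 gives |y| > 7/2, so 7|y| > 49/2.
Then |6/y − (6/7)| < 6|y − 7|/(49/2), which is < ε when |y − 7| < (49/12)ε.
Take δ = min(7/2, (49/12)ε). Then 0 < |y − 7| < δ gives both |y − 7| < 7/2 and |y − 7| < (49/12)ε, so |6/y − (6/7)| < ε.

δ = min(7/2, (49/12)ε)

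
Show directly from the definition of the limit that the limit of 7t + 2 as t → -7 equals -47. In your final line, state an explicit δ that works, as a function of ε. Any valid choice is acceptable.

δ = ε/7

Fix ε > 0. We need δ > 0 so that 0 < |t + 7| < δ implies |(7t + 2) + 47| < ε.
Since (7t + 2) + 47 = 7(t + 7), we have |(7t + 2) + 47| = 7|t + 7|.
Thus it suffices that |t + 7| < ε/7.
Take δ = ε/7. If 0 < |t + 7| < δ then |(7t + 2) + 47| = 7|t + 7| < 7·(ε/7) = ε.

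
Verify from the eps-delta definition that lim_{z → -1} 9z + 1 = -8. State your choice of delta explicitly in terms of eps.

Let eps > 0 be given. We need delta > 0 so that 0 < |z + 1| < delta implies |(9z + 1) + 8| < eps.
Since (9z + 1) + 8 = 9(z + 1), we have |(9z + 1) + 8| = 9|z + 1|.
So 9|z + 1| < eps exactly when |z + 1| < eps/9.
Choosing delta = eps/9 gives |(9z + 1) + 8| = 9|z + 1| < eps whenever |z + 1| < delta.

delta = eps/9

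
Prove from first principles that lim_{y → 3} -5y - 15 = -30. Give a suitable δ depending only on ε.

Let ε > 0. We need δ > 0 so that 0 < |y − 3| < δ implies |(-5y - 15) + 30| < ε.
Since (-5y - 15) + 30 = -5(y − 3), we have |(-5y - 15) + 30| = 5|y − 3|.
So 5|y − 3| < ε exactly when |y − 3| < ε/5.
Choosing δ = ε/5 gives |(-5y - 15) + 30| = 5|y − 3| < ε whenever |y − 3| < δ.

δ = ε/5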